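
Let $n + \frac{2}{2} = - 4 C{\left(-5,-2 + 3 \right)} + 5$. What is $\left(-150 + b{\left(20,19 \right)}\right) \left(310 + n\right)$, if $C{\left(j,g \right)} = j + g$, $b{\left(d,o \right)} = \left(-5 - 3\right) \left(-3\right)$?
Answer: $-41580$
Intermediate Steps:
$b{\left(d,o \right)} = 24$ ($b{\left(d,o \right)} = \left(-8\right) \left(-3\right) = 24$)
$C{\left(j,g \right)} = g + j$
$n = 20$ ($n = -1 - \left(-5 + 4 \left(\left(-2 + 3\right) - 5\right)\right) = -1 - \left(-5 + 4 \left(1 - 5\right)\right) = -1 + \left(\left(-4\right) \left(-4\right) + 5\right) = -1 + \left(16 + 5\right) = -1 + 21 = 20$)
$\left(-150 + b{\left(20,19 \right)}\right) \left(310 + n\right) = \left(-150 + 24\right) \left(310 + 20\right) = \left(-126\right) 330 = -41580$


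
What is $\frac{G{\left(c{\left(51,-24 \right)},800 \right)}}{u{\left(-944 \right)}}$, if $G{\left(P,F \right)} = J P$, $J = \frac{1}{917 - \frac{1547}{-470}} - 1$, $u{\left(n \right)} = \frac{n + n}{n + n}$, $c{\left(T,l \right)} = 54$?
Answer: $- \frac{7777206}{144179} \approx -53.941$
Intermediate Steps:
$u{\left(n \right)} = 1$ ($u{\left(n \right)} = \frac{2 n}{2 n} = 2 n \frac{1}{2 n} = 1$)
$J = - \frac{432067}{432537}$ ($J = \frac{1}{917 - - \frac{1547}{470}} - 1 = \frac{1}{917 + \frac{1547}{470}} - 1 = \frac{1}{\frac{432537}{470}} - 1 = \frac{470}{432537} - 1 = - \frac{432067}{432537} \approx -0.99891$)
$G{\left(P,F \right)} = - \frac{432067 P}{432537}$
$\frac{G{\left(c{\left(51,-24 \right)},800 \right)}}{u{\left(-944 \right)}} = \frac{\left(- \frac{432067}{432537}\right) 54}{1} = \left(- \frac{7777206}{144179}\right) 1 = - \frac{7777206}{144179}$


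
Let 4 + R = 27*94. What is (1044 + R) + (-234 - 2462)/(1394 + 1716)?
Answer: 5562442/1555 ≈ 3577.1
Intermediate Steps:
R = 2534 (R = -4 + 27*94 = -4 + 2538 = 2534)
(1044 + R) + (-234 - 2462)/(1394 + 1716) = (1044 + 2534) + (-234 - 2462)/(1394 + 1716) = 3578 - 2696/3110 = 3578 - 2696*1/3110 = 3578 - 1348/1555 = 5562442/1555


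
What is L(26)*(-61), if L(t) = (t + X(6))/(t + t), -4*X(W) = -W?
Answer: -3355/104 ≈ -32.260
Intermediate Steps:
X(W) = W/4 (X(W) = -(-1)*W/4 = W/4)
L(t) = (3/2 + t)/(2*t) (L(t) = (t + (1/4)*6)/(t + t) = (t + 3/2)/((2*t)) = (3/2 + t)*(1/(2*t)) = (3/2 + t)/(2*t))
L(26)*(-61) = ((1/4)*(3 + 2*26)/26)*(-61) = ((1/4)*(1/26)*(3 + 52))*(-61) = ((1/4)*(1/26)*55)*(-61) = (55/104)*(-61) = -3355/104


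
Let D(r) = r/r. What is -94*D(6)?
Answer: -94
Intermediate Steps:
D(r) = 1
-94*D(6) = -94*1 = -94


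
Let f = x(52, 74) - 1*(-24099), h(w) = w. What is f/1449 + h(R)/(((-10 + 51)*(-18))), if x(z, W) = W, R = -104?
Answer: 14485/861 ≈ 16.823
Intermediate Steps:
f = 24173 (f = 74 - 1*(-24099) = 74 + 24099 = 24173)
f/1449 + h(R)/(((-10 + 51)*(-18))) = 24173/1449 - 104*(-1/(18*(-10 + 51))) = 24173*(1/1449) - 104/(41*(-18)) = 1051/63 - 104/(-738) = 1051/63 - 104*(-1/738) = 1051/63 + 52/369 = 14485/861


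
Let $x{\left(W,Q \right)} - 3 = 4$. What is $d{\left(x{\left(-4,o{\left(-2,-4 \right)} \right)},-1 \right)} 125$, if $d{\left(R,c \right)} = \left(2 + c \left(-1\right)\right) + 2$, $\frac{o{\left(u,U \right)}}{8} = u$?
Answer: $625$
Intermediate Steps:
$o{\left(u,U \right)} = 8 u$
$x{\left(W,Q \right)} = 7$ ($x{\left(W,Q \right)} = 3 + 4 = 7$)
$d{\left(R,c \right)} = 4 - c$ ($d{\left(R,c \right)} = \left(2 - c\right) + 2 = 4 - c$)
$d{\left(x{\left(-4,o{\left(-2,-4 \right)} \right)},-1 \right)} 125 = \left(4 - -1\right) 125 = \left(4 + 1\right) 125 = 5 \cdot 125 = 625$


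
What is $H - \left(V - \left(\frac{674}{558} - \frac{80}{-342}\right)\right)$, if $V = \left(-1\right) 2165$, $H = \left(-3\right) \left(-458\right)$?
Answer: $\frac{18767882}{5301} \approx 3540.4$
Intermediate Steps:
$H = 1374$
$V = -2165$
$H - \left(V - \left(\frac{674}{558} - \frac{80}{-342}\right)\right) = 1374 - \left(-2165 - \left(\frac{674}{558} - \frac{80}{-342}\right)\right) = 1374 - \left(-2165 - \left(674 \cdot \frac{1}{558} - - \frac{40}{171}\right)\right) = 1374 - \left(-2165 - \left(\frac{337}{279} + \frac{40}{171}\right)\right) = 1374 - \left(-2165 - \frac{7643}{5301}\right) = 1374 - - \frac{11484308}{5301} = 1374 + \frac{11484308}{5301} = \frac{18767882}{5301}$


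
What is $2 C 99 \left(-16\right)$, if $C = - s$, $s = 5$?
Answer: $15840$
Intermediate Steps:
$C = -5$ ($C = \left(-1\right) 5 = -5$)
$2 C 99 \left(-16\right) = 2 \left(-5\right) 99 \left(-16\right) = \left(-10\right) 99 \left(-16\right) = \left(-990\right) \left(-16\right) = 15840$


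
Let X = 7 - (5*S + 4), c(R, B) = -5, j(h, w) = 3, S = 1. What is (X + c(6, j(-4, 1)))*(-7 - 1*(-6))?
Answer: 7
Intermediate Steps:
X = -2 (X = 7 - (5*1 + 4) = 7 - (5 + 4) = 7 - 1*9 = 7 - 9 = -2)
(X + c(6, j(-4, 1)))*(-7 - 1*(-6)) = (-2 - 5)*(-7 - 1*(-6)) = -7*(-7 + 6) = -7*(-1) = 7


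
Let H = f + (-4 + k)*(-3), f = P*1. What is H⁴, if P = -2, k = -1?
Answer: 28561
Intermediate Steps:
f = -2 (f = -2*1 = -2)
H = 13 (H = -2 + (-4 - 1)*(-3) = -2 - 5*(-3) = -2 + 15 = 13)
H⁴ = 13⁴ = 28561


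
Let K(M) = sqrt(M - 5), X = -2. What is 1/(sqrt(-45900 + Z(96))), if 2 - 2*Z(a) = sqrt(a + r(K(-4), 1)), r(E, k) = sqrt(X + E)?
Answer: sqrt(2)/sqrt(-91798 - sqrt(96 + sqrt(-2 + 3*I))) ≈ 2.1615e-9 + 0.0046674*I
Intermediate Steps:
K(M) = sqrt(-5 + M)
r(E, k) = sqrt(-2 + E)
Z(a) = 1 - sqrt(a + sqrt(-2 + 3*I))/2 (Z(a) = 1 - sqrt(a + sqrt(-2 + sqrt(-5 - 4)))/2 = 1 - sqrt(a + sqrt(-2 + sqrt(-9)))/2 = 1 - sqrt(a + sqrt(-2 + 3*I))/2)
1/(sqrt(-45900 + Z(96))) = 1/(sqrt(-45900 + (1 - sqrt(96 + sqrt(-2 + 3*I))/2))) = 1/(sqrt(-45899 - sqrt(96 + sqrt(-2 + 3*I))/2)) = 1/sqrt(-45899 - sqrt(96 + sqrt(-2 + 3*I))/2)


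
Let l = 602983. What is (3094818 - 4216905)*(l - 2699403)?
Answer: 2352365628540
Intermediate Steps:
(3094818 - 4216905)*(l - 2699403) = (3094818 - 4216905)*(602983 - 2699403) = -1122087*(-2096420) = 2352365628540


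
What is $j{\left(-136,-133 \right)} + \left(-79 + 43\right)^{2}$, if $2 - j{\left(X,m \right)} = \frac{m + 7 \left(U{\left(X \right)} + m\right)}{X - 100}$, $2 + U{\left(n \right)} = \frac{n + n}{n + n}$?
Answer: $\frac{305257}{236} \approx 1293.5$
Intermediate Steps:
$U{\left(n \right)} = -1$ ($U{\left(n \right)} = -2 + \frac{n + n}{n + n} = -2 + \frac{2 n}{2 n} = -2 + 2 n \frac{1}{2 n} = -2 + 1 = -1$)
$j{\left(X,m \right)} = 2 - \frac{-7 + 8 m}{-100 + X}$ ($j{\left(X,m \right)} = 2 - \frac{m + 7 \left(-1 + m\right)}{X - 100} = 2 - \frac{m + \left(-7 + 7 m\right)}{-100 + X} = 2 - \frac{-7 + 8 m}{-100 + X}$)
$j{\left(-136,-133 \right)} + \left(-79 + 43\right)^{2} = \frac{-193 - -1064 + 2 \left(-136\right)}{-100 - 136} + \left(-79 + 43\right)^{2} = \frac{-193 + 1064 - 272}{-236} + \left(-36\right)^{2} = \left(- \frac{1}{236}\right) 599 + 1296 = - \frac{599}{236} + 1296 = \frac{305257}{236}$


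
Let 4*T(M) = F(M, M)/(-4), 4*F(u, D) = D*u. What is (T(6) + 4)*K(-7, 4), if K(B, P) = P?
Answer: 55/4 ≈ 13.750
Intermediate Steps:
F(u, D) = D*u/4 (F(u, D) = (D*u)/4 = D*u/4)
T(M) = -M²/64 (T(M) = ((M*M/4)/(-4))/4 = ((M²/4)*(-¼))/4 = (-M²/16)/4 = -M²/64)
(T(6) + 4)*K(-7, 4) = (-1/64*6² + 4)*4 = (-1/64*36 + 4)*4 = (-9/16 + 4)*4 = (55/16)*4 = 55/4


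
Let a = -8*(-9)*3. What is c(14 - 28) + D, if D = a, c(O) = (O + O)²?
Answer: 1000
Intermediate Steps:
c(O) = 4*O² (c(O) = (2*O)² = 4*O²)
a = 216 (a = 72*3 = 216)
D = 216
c(14 - 28) + D = 4*(14 - 28)² + 216 = 4*(-14)² + 216 = 4*196 + 216 = 784 + 216 = 1000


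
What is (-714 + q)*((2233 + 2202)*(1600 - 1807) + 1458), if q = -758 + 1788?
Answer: -289641492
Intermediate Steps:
q = 1030
(-714 + q)*((2233 + 2202)*(1600 - 1807) + 1458) = (-714 + 1030)*((2233 + 2202)*(1600 - 1807) + 1458) = 316*(4435*(-207) + 1458) = 316*(-918045 + 1458) = 316*(-916587) = -289641492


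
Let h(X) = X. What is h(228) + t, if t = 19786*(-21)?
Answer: -415278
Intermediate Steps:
t = -415506
h(228) + t = 228 - 415506 = -415278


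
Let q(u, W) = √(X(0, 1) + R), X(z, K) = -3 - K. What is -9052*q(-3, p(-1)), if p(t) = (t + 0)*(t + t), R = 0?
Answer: -18104*I ≈ -18104.0*I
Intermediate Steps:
p(t) = 2*t² (p(t) = t*(2*t) = 2*t²)
q(u, W) = 2*I (q(u, W) = √((-3 - 1*1) + 0) = √((-3 - 1) + 0) = √(-4 + 0) = √(-4) = 2*I)
-9052*q(-3, p(-1)) = -18104*I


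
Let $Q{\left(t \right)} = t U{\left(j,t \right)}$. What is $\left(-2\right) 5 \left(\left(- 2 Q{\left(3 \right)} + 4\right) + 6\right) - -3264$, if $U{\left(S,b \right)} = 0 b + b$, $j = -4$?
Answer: $3344$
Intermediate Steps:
$U{\left(S,b \right)} = b$ ($U{\left(S,b \right)} = 0 + b = b$)
$Q{\left(t \right)} = t^{2}$ ($Q{\left(t \right)} = t t = t^{2}$)
$\left(-2\right) 5 \left(\left(- 2 Q{\left(3 \right)} + 4\right) + 6\right) - -3264 = \left(-2\right) 5 \left(\left(- 2 \cdot 3^{2} + 4\right) + 6\right) - -3264 = - 10 \left(\left(\left(-2\right) 9 + 4\right) + 6\right) + 3264 = - 10 \left(\left(-18 + 4\right) + 6\right) + 3264 = - 10 \left(-14 + 6\right) + 3264 = \left(-10\right) \left(-8\right) + 3264 = 80 + 3264 = 3344$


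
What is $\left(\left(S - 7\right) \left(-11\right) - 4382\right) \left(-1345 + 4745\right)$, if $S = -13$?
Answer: $-14150800$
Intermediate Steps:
$\left(\left(S - 7\right) \left(-11\right) - 4382\right) \left(-1345 + 4745\right) = \left(\left(-13 - 7\right) \left(-11\right) - 4382\right) \left(-1345 + 4745\right) = \left(\left(-20\right) \left(-11\right) - 4382\right) 3400 = \left(220 - 4382\right) 3400 = \left(-4162\right) 3400 = -14150800$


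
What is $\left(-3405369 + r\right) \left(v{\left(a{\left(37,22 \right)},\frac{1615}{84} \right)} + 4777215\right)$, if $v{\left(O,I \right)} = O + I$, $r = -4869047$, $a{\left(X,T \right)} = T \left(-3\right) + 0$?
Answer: $- \frac{830093821315124}{21} \approx -3.9528 \cdot 10^{13}$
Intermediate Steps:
$a{\left(X,T \right)} = - 3 T$ ($a{\left(X,T \right)} = - 3 T + 0 = - 3 T$)
$v{\left(O,I \right)} = I + O$
$\left(-3405369 + r\right) \left(v{\left(a{\left(37,22 \right)},\frac{1615}{84} \right)} + 4777215\right) = \left(-3405369 - 4869047\right) \left(\left(\frac{1615}{84} - 66\right) + 4777215\right) = - 8274416 \left(\left(1615 \cdot \frac{1}{84} - 66\right) + 4777215\right) = - 8274416 \left(\left(\frac{1615}{84} - 66\right) + 4777215\right) = - 8274416 \left(- \frac{3929}{84} + 4777215\right) = \left(-8274416\right) \frac{401282131}{84} = - \frac{830093821315124}{21}$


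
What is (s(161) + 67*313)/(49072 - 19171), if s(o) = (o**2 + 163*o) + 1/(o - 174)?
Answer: 316918/129571 ≈ 2.4459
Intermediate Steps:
s(o) = o**2 + 1/(-174 + o) + 163*o (s(o) = (o**2 + 163*o) + 1/(-174 + o) = o**2 + 1/(-174 + o) + 163*o)
(s(161) + 67*313)/(49072 - 19171) = ((1 + 161**3 - 28362*161 - 11*161**2)/(-174 + 161) + 67*313)/(49072 - 19171) = ((1 + 4173281 - 4566282 - 11*25921)/(-13) + 20971)/29901 = (-(1 + 4173281 - 4566282 - 285131)/13 + 20971)*(1/29901) = (-1/13*(-678131) + 20971)*(1/29901) = (678131/13 + 20971)*(1/29901) = (950754/13)*(1/29901) = 316918/129571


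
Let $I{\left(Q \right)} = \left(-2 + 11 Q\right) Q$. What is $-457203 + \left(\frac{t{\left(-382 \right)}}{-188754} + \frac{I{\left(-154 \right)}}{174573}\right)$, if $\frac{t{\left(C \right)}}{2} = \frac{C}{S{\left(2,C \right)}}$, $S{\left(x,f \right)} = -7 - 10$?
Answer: $- \frac{2200614624011}{4813227} \approx -4.572 \cdot 10^{5}$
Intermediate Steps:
$I{\left(Q \right)} = Q \left(-2 + 11 Q\right)$
$S{\left(x,f \right)} = -17$ ($S{\left(x,f \right)} = -7 - 10 = -17$)
$t{\left(C \right)} = - \frac{2 C}{17}$ ($t{\left(C \right)} = 2 \frac{C}{-17} = 2 C \left(- \frac{1}{17}\right) = 2 \left(- \frac{C}{17}\right) = - \frac{2 C}{17}$)
$-457203 + \left(\frac{t{\left(-382 \right)}}{-188754} + \frac{I{\left(-154 \right)}}{174573}\right) = -457203 + \left(\frac{\left(- \frac{2}{17}\right) \left(-382\right)}{-188754} + \frac{\left(-154\right) \left(-2 + 11 \left(-154\right)\right)}{174573}\right) = -457203 + \left(\frac{764}{17} \left(- \frac{1}{188754}\right) + - 154 \left(-2 - 1694\right) \frac{1}{174573}\right) = -457203 - \left(\frac{382}{1604409} - \left(-154\right) \left(-1696\right) \frac{1}{174573}\right) = -457203 + \left(- \frac{382}{1604409} + 261184 \cdot \frac{1}{174573}\right) = -457203 + \left(- \frac{382}{1604409} + \frac{37312}{24939}\right) = -457203 + \frac{7200070}{4813227} = - \frac{2200614624011}{4813227}$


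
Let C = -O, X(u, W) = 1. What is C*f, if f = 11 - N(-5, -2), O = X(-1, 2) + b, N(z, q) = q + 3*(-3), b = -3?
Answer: 44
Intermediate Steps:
N(z, q) = -9 + q (N(z, q) = q - 9 = -9 + q)
O = -2 (O = 1 - 3 = -2)
C = 2 (C = -1*(-2) = 2)
f = 22 (f = 11 - (-9 - 2) = 11 - 1*(-11) = 11 + 11 = 22)
C*f = 2*22 = 44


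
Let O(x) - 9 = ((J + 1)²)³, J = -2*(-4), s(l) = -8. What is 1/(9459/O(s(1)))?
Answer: 59050/1051 ≈ 56.185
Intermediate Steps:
J = 8
O(x) = 531450 (O(x) = 9 + ((8 + 1)²)³ = 9 + (9²)³ = 9 + 81³ = 9 + 531441 = 531450)
1/(9459/O(s(1))) = 1/(9459/531450) = 1/(9459*(1/531450)) = 1/(1051/59050) = 59050/1051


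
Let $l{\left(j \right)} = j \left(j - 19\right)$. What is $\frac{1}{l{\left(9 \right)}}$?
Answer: $- \frac{1}{90} \approx -0.011111$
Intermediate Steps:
$l{\left(j \right)} = j \left(-19 + j\right)$
$\frac{1}{l{\left(9 \right)}} = \frac{1}{9 \left(-19 + 9\right)} = \frac{1}{9 \left(-10\right)} = \frac{1}{-90} = - \frac{1}{90}$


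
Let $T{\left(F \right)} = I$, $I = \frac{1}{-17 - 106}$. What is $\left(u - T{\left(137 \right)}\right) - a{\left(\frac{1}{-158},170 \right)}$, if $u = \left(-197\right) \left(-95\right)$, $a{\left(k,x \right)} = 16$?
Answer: $\frac{2299978}{123} \approx 18699.0$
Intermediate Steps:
$u = 18715$
$I = - \frac{1}{123}$ ($I = \frac{1}{-123} = - \frac{1}{123} \approx -0.0081301$)
$T{\left(F \right)} = - \frac{1}{123}$
$\left(u - T{\left(137 \right)}\right) - a{\left(\frac{1}{-158},170 \right)} = \left(18715 - - \frac{1}{123}\right) - 16 = \left(18715 + \frac{1}{123}\right) - 16 = \frac{2301946}{123} - 16 = \frac{2299978}{123}$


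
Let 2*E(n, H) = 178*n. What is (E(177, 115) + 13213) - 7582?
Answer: 21384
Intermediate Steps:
E(n, H) = 89*n (E(n, H) = (178*n)/2 = 89*n)
(E(177, 115) + 13213) - 7582 = (89*177 + 13213) - 7582 = (15753 + 13213) - 7582 = 28966 - 7582 = 21384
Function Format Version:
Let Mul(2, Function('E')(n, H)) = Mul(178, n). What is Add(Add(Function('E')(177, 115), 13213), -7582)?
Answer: 21384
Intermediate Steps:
Function('E')(n, H) = Mul(89, n) (Function('E')(n, H) = Mul(Rational(1, 2), Mul(178, n)) = Mul(89, n))
Add(Add(Function('E')(177, 115), 13213), -7582) = Add(Add(Mul(89, 177), 13213), -7582) = Add(Add(15753, 13213), -7582) = Add(28966, -7582) = 21384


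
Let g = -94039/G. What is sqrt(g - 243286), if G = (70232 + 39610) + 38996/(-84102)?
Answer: I*sqrt(1297610969808579400610503)/2309473222 ≈ 493.24*I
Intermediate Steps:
G = 4618946444/42051 (G = 109842 + 38996*(-1/84102) = 109842 - 19498/42051 = 4618946444/42051 ≈ 1.0984e+5)
g = -3954433989/4618946444 (g = -94039/4618946444/42051 = -94039*42051/4618946444 = -3954433989/4618946444 ≈ -0.85613)
sqrt(g - 243286) = sqrt(-3954433989/4618946444 - 243286) = sqrt(-1123728959008973/4618946444) = I*sqrt(1297610969808579400610503)/2309473222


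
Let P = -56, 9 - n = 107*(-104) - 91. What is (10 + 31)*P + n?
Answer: 8932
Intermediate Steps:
n = 11228 (n = 9 - (107*(-104) - 91) = 9 - (-11128 - 91) = 9 - 1*(-11219) = 9 + 11219 = 11228)
(10 + 31)*P + n = (10 + 31)*(-56) + 11228 = 41*(-56) + 11228 = -2296 + 11228 = 8932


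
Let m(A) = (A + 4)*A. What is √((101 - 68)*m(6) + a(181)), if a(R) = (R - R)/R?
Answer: 6*√55 ≈ 44.497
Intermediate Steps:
a(R) = 0 (a(R) = 0/R = 0)
m(A) = A*(4 + A) (m(A) = (4 + A)*A = A*(4 + A))
√((101 - 68)*m(6) + a(181)) = √((101 - 68)*(6*(4 + 6)) + 0) = √(33*(6*10) + 0) = √(33*60 + 0) = √(1980 + 0) = √1980 = 6*√55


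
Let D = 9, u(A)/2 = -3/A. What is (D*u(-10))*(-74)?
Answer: -1998/5 ≈ -399.60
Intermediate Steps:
u(A) = -6/A (u(A) = 2*(-3/A) = -6/A)
(D*u(-10))*(-74) = (9*(-6/(-10)))*(-74) = (9*(-6*(-⅒)))*(-74) = (9*(⅗))*(-74) = (27/5)*(-74) = -1998/5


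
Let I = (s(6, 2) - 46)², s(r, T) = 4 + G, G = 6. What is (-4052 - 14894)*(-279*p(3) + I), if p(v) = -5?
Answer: -50983686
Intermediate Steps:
s(r, T) = 10 (s(r, T) = 4 + 6 = 10)
I = 1296 (I = (10 - 46)² = (-36)² = 1296)
(-4052 - 14894)*(-279*p(3) + I) = (-4052 - 14894)*(-279*(-5) + 1296) = -18946*(1395 + 1296) = -18946*2691 = -50983686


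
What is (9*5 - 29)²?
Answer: 256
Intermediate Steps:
(9*5 - 29)² = (45 - 29)² = 16² = 256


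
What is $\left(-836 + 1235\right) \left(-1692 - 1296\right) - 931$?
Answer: $-1193143$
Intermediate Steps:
$\left(-836 + 1235\right) \left(-1692 - 1296\right) - 931 = 399 \left(-2988\right) - 931 = -1192212 - 931 = -1193143$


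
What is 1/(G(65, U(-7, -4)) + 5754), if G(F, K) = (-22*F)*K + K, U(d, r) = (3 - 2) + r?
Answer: 1/10041 ≈ 9.9592e-5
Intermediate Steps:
U(d, r) = 1 + r
G(F, K) = K - 22*F*K (G(F, K) = -22*F*K + K = K - 22*F*K)
1/(G(65, U(-7, -4)) + 5754) = 1/((1 - 4)*(1 - 22*65) + 5754) = 1/(-3*(1 - 1430) + 5754) = 1/(-3*(-1429) + 5754) = 1/(4287 + 5754) = 1/10041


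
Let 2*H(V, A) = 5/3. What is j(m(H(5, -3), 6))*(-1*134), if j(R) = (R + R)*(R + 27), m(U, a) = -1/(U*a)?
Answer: 35912/25 ≈ 1436.5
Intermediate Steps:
H(V, A) = 5/6 (H(V, A) = (5/3)/2 = (5*(1/3))/2 = (1/2)*(5/3) = 5/6)
m(U, a) = -1/(U*a)
j(R) = 2*R*(27 + R) (j(R) = (2*R)*(27 + R) = 2*R*(27 + R))
j(m(H(5, -3), 6))*(-1*134) = (2*(-1/(5/6*6))*(27 - 1/(5/6*6)))*(-1*134) = (2*(-1*6/5*1/6)*(27 - 1*6/5*1/6))*(-134) = (2*(-1/5)*(27 - 1/5))*(-134) = (2*(-1/5)*(134/5))*(-134) = -268/25*(-134) = 35912/25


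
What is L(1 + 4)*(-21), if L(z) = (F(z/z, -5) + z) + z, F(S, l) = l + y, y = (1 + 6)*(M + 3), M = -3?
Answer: -105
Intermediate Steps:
y = 0 (y = (1 + 6)*(-3 + 3) = 7*0 = 0)
F(S, l) = l (F(S, l) = l + 0 = l)
L(z) = -5 + 2*z (L(z) = (-5 + z) + z = -5 + 2*z)
L(1 + 4)*(-21) = (-5 + 2*(1 + 4))*(-21) = (-5 + 2*5)*(-21) = (-5 + 10)*(-21) = 5*(-21) = -105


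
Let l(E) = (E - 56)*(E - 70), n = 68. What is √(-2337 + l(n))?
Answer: I*√2361 ≈ 48.59*I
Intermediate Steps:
l(E) = (-70 + E)*(-56 + E) (l(E) = (-56 + E)*(-70 + E) = (-70 + E)*(-56 + E))
√(-2337 + l(n)) = √(-2337 + (3920 + 68² - 126*68)) = √(-2337 + (3920 + 4624 - 8568)) = √(-2337 - 24) = √(-2361) = I*√2361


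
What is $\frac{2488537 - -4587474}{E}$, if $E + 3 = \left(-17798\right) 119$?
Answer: $- \frac{7076011}{2117965} \approx -3.3409$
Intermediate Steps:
$E = -2117965$ ($E = -3 - 2117962 = -2117965$)
$\frac{2488537 - -4587474}{E} = \frac{2488537 - -4587474}{-2117965} = \left(2488537 + 4587474\right) \left(- \frac{1}{2117965}\right) = 7076011 \left(- \frac{1}{2117965}\right) = - \frac{7076011}{2117965}$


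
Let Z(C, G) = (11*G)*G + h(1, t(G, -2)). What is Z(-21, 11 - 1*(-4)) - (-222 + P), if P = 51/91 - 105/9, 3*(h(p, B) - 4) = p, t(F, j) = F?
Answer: 246832/91 ≈ 2712.4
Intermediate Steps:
h(p, B) = 4 + p/3
P = -3032/273 (P = 51*(1/91) - 105*⅑ = 51/91 - 35/3 = -3032/273 ≈ -11.106)
Z(C, G) = 13/3 + 11*G² (Z(C, G) = (11*G)*G + (4 + (⅓)*1) = 11*G² + (4 + ⅓) = 11*G² + 13/3 = 13/3 + 11*G²)
Z(-21, 11 - 1*(-4)) - (-222 + P) = (13/3 + 11*(11 - 1*(-4))²) - (-222 - 3032/273) = (13/3 + 11*(11 + 4)²) - 1*(-63638/273) = (13/3 + 11*15²) + 63638/273 = (13/3 + 11*225) + 63638/273 = (13/3 + 2475) + 63638/273 = 7438/3 + 63638/273 = 246832/91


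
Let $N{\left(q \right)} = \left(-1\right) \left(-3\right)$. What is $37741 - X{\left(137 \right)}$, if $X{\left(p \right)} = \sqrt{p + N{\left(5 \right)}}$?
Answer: $37741 - 2 \sqrt{35} \approx 37729.0$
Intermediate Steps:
$N{\left(q \right)} = 3$
$X{\left(p \right)} = \sqrt{3 + p}$ ($X{\left(p \right)} = \sqrt{p + 3} = \sqrt{3 + p}$)
$37741 - X{\left(137 \right)} = 37741 - \sqrt{3 + 137} = 37741 - \sqrt{140} = 37741 - 2 \sqrt{35}$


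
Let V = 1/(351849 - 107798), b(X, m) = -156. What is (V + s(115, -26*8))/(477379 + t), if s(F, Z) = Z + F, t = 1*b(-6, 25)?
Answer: -22696742/116466750373 ≈ -0.00019488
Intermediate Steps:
t = -156 (t = 1*(-156) = -156)
s(F, Z) = F + Z
V = 1/244051 ≈ 4.0975e-6
(V + s(115, -26*8))/(477379 + t) = (1/244051 + (115 - 26*8))/(477379 - 156) = (1/244051 + (115 - 208))/477223 = (1/244051 - 93)*(1/477223) = -22696742/244051*1/477223 = -22696742/116466750373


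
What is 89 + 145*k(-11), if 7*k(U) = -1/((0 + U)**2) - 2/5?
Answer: 68220/847 ≈ 80.543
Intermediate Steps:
k(U) = -2/35 - 1/(7*U**2) (k(U) = (-1/((0 + U)**2) - 2/5)/7 = (-1/(U**2) - 2*1/5)/7 = (-1/U**2 - 2/5)/7 = (-2/5 - 1/U**2)/7 = -2/35 - 1/(7*U**2))
89 + 145*k(-11) = 89 + 145*(-2/35 - 1/7/(-11)**2) = 89 + 145*(-2/35 - 1/7*1/121) = 89 + 145*(-2/35 - 1/847) = 89 + 145*(-247/4235) = 89 - 7163/847 = 68220/847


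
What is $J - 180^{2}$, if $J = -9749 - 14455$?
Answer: $-56604$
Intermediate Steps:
$J = -24204$
$J - 180^{2} = -24204 - 180^{2} = -24204 - 32400 = -56604$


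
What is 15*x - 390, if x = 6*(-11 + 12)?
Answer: -300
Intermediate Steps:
x = 6 (x = 6*1 = 6)
15*x - 390 = 15*6 - 390 = 90 - 390 = -300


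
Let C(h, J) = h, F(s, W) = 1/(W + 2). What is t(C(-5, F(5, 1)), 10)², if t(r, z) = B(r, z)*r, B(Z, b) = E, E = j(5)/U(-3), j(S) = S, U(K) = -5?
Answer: 25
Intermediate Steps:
F(s, W) = 1/(2 + W)
E = -1 (E = 5/(-5) = 5*(-⅕) = -1)
B(Z, b) = -1
t(r, z) = -r
t(C(-5, F(5, 1)), 10)² = (-1*(-5))² = 5² = 25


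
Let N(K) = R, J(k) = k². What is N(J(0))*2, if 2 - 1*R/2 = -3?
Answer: 20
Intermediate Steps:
R = 10 (R = 4 - 2*(-3) = 4 + 6 = 10)
N(K) = 10
N(J(0))*2 = 10*2 = 20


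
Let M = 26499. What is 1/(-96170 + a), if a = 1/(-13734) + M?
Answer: -13734/956861515 ≈ -1.4353e-5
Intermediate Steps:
a = 363937265/13734 (a = 1/(-13734) + 26499 = -1/13734 + 26499 = 363937265/13734 ≈ 26499.)
1/(-96170 + a) = 1/(-96170 + 363937265/13734) = 1/(-956861515/13734) = -13734/956861515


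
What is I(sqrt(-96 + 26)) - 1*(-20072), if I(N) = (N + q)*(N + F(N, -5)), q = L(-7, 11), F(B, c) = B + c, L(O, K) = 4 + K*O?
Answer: 20297 - 151*I*sqrt(70) ≈ 20297.0 - 1263.4*I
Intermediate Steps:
q = -73 (q = 4 + 11*(-7) = 4 - 77 = -73)
I(N) = (-73 + N)*(-5 + 2*N) (I(N) = (N - 73)*(N + (N - 5)) = (-73 + N)*(N + (-5 + N)) = (-73 + N)*(-5 + 2*N))
I(sqrt(-96 + 26)) - 1*(-20072) = (365 - 151*sqrt(-96 + 26) + 2*(sqrt(-96 + 26))**2) - 1*(-20072) = (365 - 151*I*sqrt(70) + 2*(sqrt(-70))**2) + 20072 = (365 - 151*I*sqrt(70) + 2*(I*sqrt(70))**2) + 20072 = (365 - 151*I*sqrt(70) + 2*(-70)) + 20072 = (365 - 151*I*sqrt(70) - 140) + 20072 = (225 - 151*I*sqrt(70)) + 20072 = 20297 - 151*I*sqrt(70)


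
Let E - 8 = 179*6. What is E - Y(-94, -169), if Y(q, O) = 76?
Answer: 1006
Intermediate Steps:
E = 1082 (E = 8 + 179*6 = 8 + 1074 = 1082)
E - Y(-94, -169) = 1082 - 1*76 = 1082 - 76 = 1006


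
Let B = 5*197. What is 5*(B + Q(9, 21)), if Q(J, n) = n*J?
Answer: 5870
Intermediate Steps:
Q(J, n) = J*n
B = 985
5*(B + Q(9, 21)) = 5*(985 + 9*21) = 5*(985 + 189) = 5*1174 = 5870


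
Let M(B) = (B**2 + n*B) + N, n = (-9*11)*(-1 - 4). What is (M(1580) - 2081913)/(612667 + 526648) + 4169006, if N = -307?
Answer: 949962453434/227863 ≈ 4.1690e+6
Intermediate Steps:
n = 495 (n = -99*(-5) = 495)
M(B) = -307 + B**2 + 495*B (M(B) = (B**2 + 495*B) - 307 = -307 + B**2 + 495*B)
(M(1580) - 2081913)/(612667 + 526648) + 4169006 = ((-307 + 1580**2 + 495*1580) - 2081913)/(612667 + 526648) + 4169006 = ((-307 + 2496400 + 782100) - 2081913)/1139315 + 4169006 = (3278193 - 2081913)*(1/1139315) + 4169006 = 1196280*(1/1139315) + 4169006 = 239256/227863 + 4169006 = 949962453434/227863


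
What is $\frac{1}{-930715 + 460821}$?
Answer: $- \frac{1}{469894} \approx -2.1281 \cdot 10^{-6}$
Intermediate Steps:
$\frac{1}{-930715 + 460821} = \frac{1}{-469894} = - \frac{1}{469894}$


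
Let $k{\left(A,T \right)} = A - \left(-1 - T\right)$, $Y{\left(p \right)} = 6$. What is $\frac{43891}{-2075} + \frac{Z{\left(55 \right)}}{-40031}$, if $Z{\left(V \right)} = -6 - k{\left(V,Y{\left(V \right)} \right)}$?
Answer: $- \frac{1756859521}{83064325} \approx -21.151$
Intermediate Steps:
$k{\left(A,T \right)} = 1 + A + T$ ($k{\left(A,T \right)} = A + \left(1 + T\right) = 1 + A + T$)
$Z{\left(V \right)} = -13 - V$ ($Z{\left(V \right)} = -6 - \left(1 + V + 6\right) = -6 - \left(7 + V\right) = -13 - V$)
$\frac{43891}{-2075} + \frac{Z{\left(55 \right)}}{-40031} = \frac{43891}{-2075} + \frac{-13 - 55}{-40031} = 43891 \left(- \frac{1}{2075}\right) + \left(-13 - 55\right) \left(- \frac{1}{40031}\right) = - \frac{43891}{2075} - - \frac{68}{40031} = - \frac{43891}{2075} + \frac{68}{40031} = - \frac{1756859521}{83064325}$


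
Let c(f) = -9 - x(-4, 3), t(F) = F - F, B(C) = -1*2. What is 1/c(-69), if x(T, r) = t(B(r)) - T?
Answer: -1/13 ≈ -0.076923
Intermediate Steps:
B(C) = -2
t(F) = 0
x(T, r) = -T (x(T, r) = 0 - T = -T)
c(f) = -13 (c(f) = -9 - (-1)*(-4) = -9 - 1*4 = -9 - 4 = -13)
1/c(-69) = 1/(-13) = -1/13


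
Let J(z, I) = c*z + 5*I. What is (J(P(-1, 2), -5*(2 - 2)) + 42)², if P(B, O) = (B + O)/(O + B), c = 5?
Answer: 2209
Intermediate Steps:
P(B, O) = 1 (P(B, O) = (B + O)/(B + O) = 1)
J(z, I) = 5*I + 5*z (J(z, I) = 5*z + 5*I = 5*I + 5*z)
(J(P(-1, 2), -5*(2 - 2)) + 42)² = ((5*(-5*(2 - 2)) + 5*1) + 42)² = ((5*(-5*0) + 5) + 42)² = ((5*0 + 5) + 42)² = ((0 + 5) + 42)² = (5 + 42)² = 47² = 2209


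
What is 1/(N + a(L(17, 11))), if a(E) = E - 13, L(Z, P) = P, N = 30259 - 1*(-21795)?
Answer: 1/52052 ≈ 1.9212e-5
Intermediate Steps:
N = 52054 (N = 30259 + 21795 = 52054)
a(E) = -13 + E
1/(N + a(L(17, 11))) = 1/(52054 + (-13 + 11)) = 1/(52054 - 2) = 1/52052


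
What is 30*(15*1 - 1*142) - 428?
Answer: -4238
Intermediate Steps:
30*(15*1 - 1*142) - 428 = 30*(15 - 142) - 428 = 30*(-127) - 428 = -3810 - 428 = -4238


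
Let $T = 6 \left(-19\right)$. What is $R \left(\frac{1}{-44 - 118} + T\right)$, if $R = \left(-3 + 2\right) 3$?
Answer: $\frac{18469}{54} \approx 342.02$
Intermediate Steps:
$R = -3$ ($R = \left(-1\right) 3 = -3$)
$T = -114$
$R \left(\frac{1}{-44 - 118} + T\right) = - 3 \left(\frac{1}{-44 - 118} - 114\right) = - 3 \left(\frac{1}{-162} - 114\right) = - 3 \left(- \frac{1}{162} - 114\right) = \left(-3\right) \left(- \frac{18469}{162}\right) = \frac{18469}{54}$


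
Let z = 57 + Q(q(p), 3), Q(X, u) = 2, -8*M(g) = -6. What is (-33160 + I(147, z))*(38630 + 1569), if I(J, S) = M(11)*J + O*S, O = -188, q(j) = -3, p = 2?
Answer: -7097816833/4 ≈ -1.7745e+9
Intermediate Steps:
M(g) = 3/4 (M(g) = -1/8*(-6) = 3/4)
z = 59 (z = 57 + 2 = 59)
I(J, S) = -188*S + 3*J/4 (I(J, S) = 3*J/4 - 188*S = -188*S + 3*J/4)
(-33160 + I(147, z))*(38630 + 1569) = (-33160 + (-188*59 + (3/4)*147))*(38630 + 1569) = (-33160 + (-11092 + 441/4))*40199 = (-33160 - 43927/4)*40199 = -176567/4*40199 = -7097816833/4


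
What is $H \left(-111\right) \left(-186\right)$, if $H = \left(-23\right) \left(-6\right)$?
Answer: $2849148$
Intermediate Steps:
$H = 138$
$H \left(-111\right) \left(-186\right) = 138 \left(-111\right) \left(-186\right) = \left(-15318\right) \left(-186\right) = 2849148$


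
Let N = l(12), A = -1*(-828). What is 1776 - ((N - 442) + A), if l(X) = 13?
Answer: 1377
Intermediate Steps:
A = 828
N = 13
1776 - ((N - 442) + A) = 1776 - ((13 - 442) + 828) = 1776 - (-429 + 828) = 1776 - 1*399 = 1776 - 399 = 1377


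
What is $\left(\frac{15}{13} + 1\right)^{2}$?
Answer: $\frac{784}{169} \approx 4.6391$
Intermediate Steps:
$\left(\frac{15}{13} + 1\right)^{2} = \left(\frac{28}{13}\right)^{2} = \frac{784}{169}$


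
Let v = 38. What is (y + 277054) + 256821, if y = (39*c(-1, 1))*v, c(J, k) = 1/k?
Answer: 535357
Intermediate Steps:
y = 1482 (y = (39/1)*38 = (39*1)*38 = 39*38 = 1482)
(y + 277054) + 256821 = (1482 + 277054) + 256821 = 278536 + 256821 = 535357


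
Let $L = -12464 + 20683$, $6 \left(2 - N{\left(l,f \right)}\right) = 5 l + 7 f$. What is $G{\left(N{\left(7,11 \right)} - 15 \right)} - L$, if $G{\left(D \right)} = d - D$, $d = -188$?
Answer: $- \frac{25126}{3} \approx -8375.3$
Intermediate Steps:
$N{\left(l,f \right)} = 2 - \frac{7 f}{6} - \frac{5 l}{6}$ ($N{\left(l,f \right)} = 2 - \frac{5 l + 7 f}{6} = 2 - \left(\frac{5 l}{6} + \frac{7 f}{6}\right) = 2 - \frac{7 f}{6} - \frac{5 l}{6}$)
$L = 8219$
$G{\left(D \right)} = -188 - D$
$G{\left(N{\left(7,11 \right)} - 15 \right)} - L = \left(-188 - \left(\left(2 - \frac{77}{6} - \frac{35}{6}\right) - 15\right)\right) - 8219 = \left(-188 - \left(- \frac{50}{3} - 15\right)\right) - 8219 = \left(-188 - - \frac{95}{3}\right) - 8219 = \left(-188 + \frac{95}{3}\right) - 8219 = - \frac{469}{3} - 8219 = - \frac{25126}{3}$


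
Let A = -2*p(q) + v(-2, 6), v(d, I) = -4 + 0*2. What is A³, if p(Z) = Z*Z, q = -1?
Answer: -216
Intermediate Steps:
p(Z) = Z²
v(d, I) = -4 (v(d, I) = -4 + 0 = -4)
A = -6 (A = -2*(-1)² - 4 = -2*1 - 4 = -2 - 4 = -6)
A³ = (-6)³ = -216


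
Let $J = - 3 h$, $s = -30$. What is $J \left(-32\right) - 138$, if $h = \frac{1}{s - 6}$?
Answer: $- \frac{422}{3} \approx -140.67$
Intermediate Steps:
$h = - \frac{1}{36}$ ($h = \frac{1}{-30 - 6} = \frac{1}{-36} = - \frac{1}{36} \approx -0.027778$)
$J = \frac{1}{12}$ ($J = \left(-3\right) \left(- \frac{1}{36}\right) = \frac{1}{12} \approx 0.083333$)
$J \left(-32\right) - 138 = \frac{1}{12} \left(-32\right) - 138 = - \frac{8}{3} - 138 = - \frac{422}{3}$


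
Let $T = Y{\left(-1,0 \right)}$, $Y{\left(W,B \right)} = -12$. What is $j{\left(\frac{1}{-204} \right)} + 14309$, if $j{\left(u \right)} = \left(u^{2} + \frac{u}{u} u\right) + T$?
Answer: $\frac{594983749}{41616} \approx 14297.0$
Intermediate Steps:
$T = -12$
$j{\left(u \right)} = -12 + u + u^{2}$ ($j{\left(u \right)} = \left(u^{2} + \frac{u}{u} u\right) - 12 = \left(u^{2} + 1 u\right) - 12 = \left(u^{2} + u\right) - 12 = \left(u + u^{2}\right) - 12 = -12 + u + u^{2}$)
$j{\left(\frac{1}{-204} \right)} + 14309 = \left(-12 + \frac{1}{-204} + \left(\frac{1}{-204}\right)^{2}\right) + 14309 = \left(-12 - \frac{1}{204} + \left(- \frac{1}{204}\right)^{2}\right) + 14309 = \left(-12 - \frac{1}{204} + \frac{1}{41616}\right) + 14309 = - \frac{499595}{41616} + 14309 = \frac{594983749}{41616}$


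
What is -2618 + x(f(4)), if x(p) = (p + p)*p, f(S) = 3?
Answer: -2600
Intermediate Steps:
x(p) = 2*p² (x(p) = (2*p)*p = 2*p²)
-2618 + x(f(4)) = -2618 + 2*3² = -2618 + 2*9 = -2618 + 18 = -2600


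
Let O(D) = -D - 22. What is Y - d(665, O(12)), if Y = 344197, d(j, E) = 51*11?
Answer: 343636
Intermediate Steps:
O(D) = -22 - D
d(j, E) = 561
Y - d(665, O(12)) = 344197 - 1*561 = 344197 - 561 = 343636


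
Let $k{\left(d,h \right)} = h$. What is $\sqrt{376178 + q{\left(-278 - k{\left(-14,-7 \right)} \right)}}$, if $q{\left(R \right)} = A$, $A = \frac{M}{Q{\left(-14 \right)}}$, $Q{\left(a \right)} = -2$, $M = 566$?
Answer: $\sqrt{375895} \approx 613.1$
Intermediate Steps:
$A = -283$ ($A = \frac{566}{-2} = 566 \left(- \frac{1}{2}\right) = -283$)
$q{\left(R \right)} = -283$
$\sqrt{376178 + q{\left(-278 - k{\left(-14,-7 \right)} \right)}} = \sqrt{376178 - 283} = \sqrt{375895}$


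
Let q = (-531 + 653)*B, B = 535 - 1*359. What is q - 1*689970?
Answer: -668498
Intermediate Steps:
B = 176 (B = 535 - 359 = 176)
q = 21472 (q = (-531 + 653)*176 = 122*176 = 21472)
q - 1*689970 = 21472 - 1*689970 = 21472 - 689970 = -668498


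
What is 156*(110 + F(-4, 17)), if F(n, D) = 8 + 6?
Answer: 19344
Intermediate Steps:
F(n, D) = 14
156*(110 + F(-4, 17)) = 156*(110 + 14) = 156*124 = 19344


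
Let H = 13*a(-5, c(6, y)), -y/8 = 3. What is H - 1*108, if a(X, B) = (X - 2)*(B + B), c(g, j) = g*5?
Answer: -5568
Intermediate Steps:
y = -24 (y = -8*3 = -24)
c(g, j) = 5*g
a(X, B) = 2*B*(-2 + X) (a(X, B) = (-2 + X)*(2*B) = 2*B*(-2 + X))
H = -5460 (H = 13*(2*(5*6)*(-2 - 5)) = 13*(2*30*(-7)) = 13*(-420) = -5460)
H - 1*108 = -5460 - 1*108 = -5460 - 108 = -5568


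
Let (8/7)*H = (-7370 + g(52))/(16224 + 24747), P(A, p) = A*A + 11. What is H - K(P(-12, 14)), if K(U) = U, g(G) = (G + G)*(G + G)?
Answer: -3627137/23412 ≈ -154.93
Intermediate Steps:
g(G) = 4*G² (g(G) = (2*G)*(2*G) = 4*G²)
P(A, p) = 11 + A² (P(A, p) = A² + 11 = 11 + A²)
H = 1723/23412 (H = 7*((-7370 + 4*52²)/(16224 + 24747))/8 = 7*((-7370 + 4*2704)/40971)/8 = 7*((-7370 + 10816)*(1/40971))/8 = 7*(3446*(1/40971))/8 = (7/8)*(3446/40971) = 1723/23412 ≈ 0.073595)
H - K(P(-12, 14)) = 1723/23412 - (11 + (-12)²) = 1723/23412 - (11 + 144) = 1723/23412 - 1*155 = 1723/23412 - 155 = -3627137/23412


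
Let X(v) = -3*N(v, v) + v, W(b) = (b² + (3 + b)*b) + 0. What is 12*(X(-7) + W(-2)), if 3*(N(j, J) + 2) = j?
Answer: 96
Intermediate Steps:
N(j, J) = -2 + j/3
W(b) = b² + b*(3 + b) (W(b) = (b² + b*(3 + b)) + 0 = b² + b*(3 + b))
X(v) = 6 (X(v) = -3*(-2 + v/3) + v = (6 - v) + v = 6)
12*(X(-7) + W(-2)) = 12*(6 - 2*(3 + 2*(-2))) = 12*(6 - 2*(3 - 4)) = 12*(6 - 2*(-1)) = 12*(6 + 2) = 12*8 = 96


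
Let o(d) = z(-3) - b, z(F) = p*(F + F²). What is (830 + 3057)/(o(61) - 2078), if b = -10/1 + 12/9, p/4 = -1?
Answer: -11661/6280 ≈ -1.8568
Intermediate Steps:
p = -4 (p = 4*(-1) = -4)
z(F) = -4*F - 4*F² (z(F) = -4*(F + F²) = -4*F - 4*F²)
b = -26/3 (b = -10*1 + 12*(⅑) = -10 + 4/3 = -26/3 ≈ -8.6667)
o(d) = -46/3 (o(d) = -4*(-3)*(1 - 3) - 1*(-26/3) = -4*(-3)*(-2) + 26/3 = -24 + 26/3 = -46/3)
(830 + 3057)/(o(61) - 2078) = (830 + 3057)/(-46/3 - 2078) = 3887/(-6280/3) = 3887*(-3/6280) = -11661/6280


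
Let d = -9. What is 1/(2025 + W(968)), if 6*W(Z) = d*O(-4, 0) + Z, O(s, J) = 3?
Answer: 6/13091 ≈ 0.00045833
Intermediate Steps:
W(Z) = -9/2 + Z/6 (W(Z) = (-9*3 + Z)/6 = (-27 + Z)/6 = -9/2 + Z/6)
1/(2025 + W(968)) = 1/(2025 + (-9/2 + (1/6)*968)) = 1/(2025 + (-9/2 + 484/3)) = 1/(2025 + 941/6) = 1/(13091/6) = 6/13091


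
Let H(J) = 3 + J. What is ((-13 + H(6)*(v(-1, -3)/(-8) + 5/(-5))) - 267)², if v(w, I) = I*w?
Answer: 5470921/64 ≈ 85483.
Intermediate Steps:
((-13 + H(6)*(v(-1, -3)/(-8) + 5/(-5))) - 267)² = ((-13 + (3 + 6)*(-3*(-1)/(-8) + 5/(-5))) - 267)² = ((-13 + 9*(3*(-⅛) + 5*(-⅕))) - 267)² = ((-13 + 9*(-3/8 - 1)) - 267)² = ((-13 + 9*(-11/8)) - 267)² = ((-13 - 99/8) - 267)² = (-203/8 - 267)² = (-2339/8)² = 5470921/64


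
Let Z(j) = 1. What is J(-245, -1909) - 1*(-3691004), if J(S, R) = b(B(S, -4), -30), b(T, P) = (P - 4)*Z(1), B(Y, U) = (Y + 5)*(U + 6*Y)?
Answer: 3690970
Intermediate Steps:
B(Y, U) = (5 + Y)*(U + 6*Y)
b(T, P) = -4 + P (b(T, P) = (P - 4)*1 = (-4 + P)*1 = -4 + P)
J(S, R) = -34 (J(S, R) = -4 - 30 = -34)
J(-245, -1909) - 1*(-3691004) = -34 - 1*(-3691004) = -34 + 3691004 = 3690970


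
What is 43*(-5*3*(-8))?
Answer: 5160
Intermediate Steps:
43*(-5*3*(-8)) = 43*(-15*(-8)) = 43*120 = 5160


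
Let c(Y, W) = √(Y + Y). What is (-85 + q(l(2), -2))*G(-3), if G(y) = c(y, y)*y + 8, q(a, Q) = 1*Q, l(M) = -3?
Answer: -696 + 261*I*√6 ≈ -696.0 + 639.32*I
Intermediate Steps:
q(a, Q) = Q
c(Y, W) = √2*√Y (c(Y, W) = √(2*Y) = √2*√Y)
G(y) = 8 + √2*y^(3/2) (G(y) = (√2*√y)*y + 8 = √2*y^(3/2) + 8 = 8 + √2*y^(3/2))
(-85 + q(l(2), -2))*G(-3) = (-85 - 2)*(8 + √2*(-3)^(3/2)) = -87*(8 + √2*(-3*I*√3)) = -87*(8 - 3*I*√6) = -696 + 261*I*√6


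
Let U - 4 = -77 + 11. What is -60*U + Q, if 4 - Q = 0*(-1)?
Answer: 3724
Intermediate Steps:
Q = 4 (Q = 4 - 0*(-1) = 4 - 1*0 = 4 + 0 = 4)
U = -62 (U = 4 + (-77 + 11) = 4 - 66 = -62)
-60*U + Q = -60*(-62) + 4 = 3720 + 4 = 3724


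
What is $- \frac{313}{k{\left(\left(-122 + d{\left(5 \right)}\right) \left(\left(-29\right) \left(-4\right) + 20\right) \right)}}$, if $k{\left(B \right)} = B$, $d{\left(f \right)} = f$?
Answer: $\frac{313}{15912} \approx 0.019671$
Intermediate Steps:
$- \frac{313}{k{\left(\left(-122 + d{\left(5 \right)}\right) \left(\left(-29\right) \left(-4\right) + 20\right) \right)}} = - \frac{313}{\left(-122 + 5\right) \left(\left(-29\right) \left(-4\right) + 20\right)} = - \frac{313}{\left(-117\right) \left(116 + 20\right)} = - \frac{313}{\left(-117\right) 136} = - \frac{313}{-15912} = \left(-313\right) \left(- \frac{1}{15912}\right) = \frac{313}{15912}$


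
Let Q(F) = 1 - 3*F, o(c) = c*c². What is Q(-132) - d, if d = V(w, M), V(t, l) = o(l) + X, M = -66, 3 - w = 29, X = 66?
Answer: 287827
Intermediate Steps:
w = -26 (w = 3 - 1*29 = 3 - 29 = -26)
o(c) = c³
V(t, l) = 66 + l³ (V(t, l) = l³ + 66 = 66 + l³)
d = -287430 (d = 66 + (-66)³ = 66 - 287496 = -287430)
Q(-132) - d = (1 - 3*(-132)) - 1*(-287430) = (1 + 396) + 287430 = 397 + 287430 = 287827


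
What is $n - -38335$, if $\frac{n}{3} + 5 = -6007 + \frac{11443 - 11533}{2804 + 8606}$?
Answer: $\frac{23161132}{1141} \approx 20299.0$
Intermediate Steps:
$n = - \frac{20579103}{1141}$ ($n = -15 + 3 \left(-6007 + \frac{11443 - 11533}{2804 + 8606}\right) = -15 + 3 \left(-6007 - \frac{90}{11410}\right) = -15 + 3 \left(-6007 - \frac{9}{1141}\right) = -15 + 3 \left(- \frac{6853996}{1141}\right) = -15 - \frac{20561988}{1141} = - \frac{20579103}{1141} \approx -18036.0$)
$n - -38335 = - \frac{20579103}{1141} - -38335 = - \frac{20579103}{1141} + 38335 = \frac{23161132}{1141}$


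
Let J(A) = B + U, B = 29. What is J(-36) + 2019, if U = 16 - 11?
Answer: 2053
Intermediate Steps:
U = 5
J(A) = 34 (J(A) = 29 + 5 = 34)
J(-36) + 2019 = 34 + 2019 = 2053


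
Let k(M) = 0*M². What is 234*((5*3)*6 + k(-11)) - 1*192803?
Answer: -171743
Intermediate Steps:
k(M) = 0
234*((5*3)*6 + k(-11)) - 1*192803 = 234*((5*3)*6 + 0) - 1*192803 = 234*(15*6 + 0) - 192803 = 234*(90 + 0) - 192803 = 234*90 - 192803 = 21060 - 192803 = -171743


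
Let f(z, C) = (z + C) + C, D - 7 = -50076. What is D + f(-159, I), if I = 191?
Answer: -49846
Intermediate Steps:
D = -50069 (D = 7 - 50076 = -50069)
f(z, C) = z + 2*C (f(z, C) = (C + z) + C = z + 2*C)
D + f(-159, I) = -50069 + (-159 + 2*191) = -50069 + (-159 + 382) = -50069 + 223 = -49846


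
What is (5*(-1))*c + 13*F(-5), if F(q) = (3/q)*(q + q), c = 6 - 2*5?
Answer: 98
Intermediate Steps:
c = -4 (c = 6 - 10 = -4)
F(q) = 6 (F(q) = (3/q)*(2*q) = 6)
(5*(-1))*c + 13*F(-5) = (5*(-1))*(-4) + 13*6 = -5*(-4) + 78 = 20 + 78 = 98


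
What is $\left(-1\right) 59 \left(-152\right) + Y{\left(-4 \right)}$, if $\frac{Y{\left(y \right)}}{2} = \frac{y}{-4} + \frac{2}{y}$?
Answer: $8969$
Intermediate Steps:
$Y{\left(y \right)} = \frac{4}{y} - \frac{y}{2}$ ($Y{\left(y \right)} = 2 \left(\frac{y}{-4} + \frac{2}{y}\right) = 2 \left(y \left(- \frac{1}{4}\right) + \frac{2}{y}\right) = 2 \left(- \frac{y}{4} + \frac{2}{y}\right) = 2 \left(\frac{2}{y} - \frac{y}{4}\right) = \frac{4}{y} - \frac{y}{2}$)
$\left(-1\right) 59 \left(-152\right) + Y{\left(-4 \right)} = \left(-1\right) 59 \left(-152\right) + \left(\frac{4}{-4} - -2\right) = \left(-59\right) \left(-152\right) + \left(4 \left(- \frac{1}{4}\right) + 2\right) = 8968 + \left(-1 + 2\right) = 8968 + 1 = 8969$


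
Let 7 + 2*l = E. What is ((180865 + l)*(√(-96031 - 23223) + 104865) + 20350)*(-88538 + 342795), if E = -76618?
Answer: 7601668114516925/2 + 72489941985*I*√119254/2 ≈ 3.8008e+15 + 1.2517e+13*I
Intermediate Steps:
l = -76625/2 (l = -7/2 + (½)*(-76618) = -7/2 - 38309 = -76625/2 ≈ -38313.)
((180865 + l)*(√(-96031 - 23223) + 104865) + 20350)*(-88538 + 342795) = ((180865 - 76625/2)*(√(-96031 - 23223) + 104865) + 20350)*(-88538 + 342795) = (285105*(√(-119254) + 104865)/2 + 20350)*254257 = (285105*(I*√119254 + 104865)/2 + 20350)*254257 = (285105*(104865 + I*√119254)/2 + 20350)*254257 = ((29897535825/2 + 285105*I*√119254/2) + 20350)*254257 = (29897576525/2 + 285105*I*√119254/2)*254257 = 7601668114516925/2 + 72489941985*I*√119254/2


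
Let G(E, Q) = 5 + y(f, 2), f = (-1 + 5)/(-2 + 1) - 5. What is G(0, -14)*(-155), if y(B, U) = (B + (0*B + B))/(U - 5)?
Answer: -1705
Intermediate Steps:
f = -9 (f = 4/(-1) - 5 = 4*(-1) - 5 = -4 - 5 = -9)
y(B, U) = 2*B/(-5 + U) (y(B, U) = (B + (0 + B))/(-5 + U) = (B + B)/(-5 + U) = (2*B)/(-5 + U) = 2*B/(-5 + U))
G(E, Q) = 11 (G(E, Q) = 5 + 2*(-9)/(-5 + 2) = 5 + 2*(-9)/(-3) = 5 + 2*(-9)*(-⅓) = 5 + 6 = 11)
G(0, -14)*(-155) = 11*(-155) = -1705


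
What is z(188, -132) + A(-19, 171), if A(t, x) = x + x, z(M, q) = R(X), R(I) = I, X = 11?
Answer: 353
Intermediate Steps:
z(M, q) = 11
A(t, x) = 2*x
z(188, -132) + A(-19, 171) = 11 + 2*171 = 11 + 342 = 353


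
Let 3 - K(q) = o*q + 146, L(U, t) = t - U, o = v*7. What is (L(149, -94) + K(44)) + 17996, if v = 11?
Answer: 14222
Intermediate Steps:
o = 77 (o = 11*7 = 77)
K(q) = -143 - 77*q (K(q) = 3 - (77*q + 146) = 3 - (146 + 77*q) = 3 + (-146 - 77*q) = -143 - 77*q)
(L(149, -94) + K(44)) + 17996 = ((-94 - 1*149) + (-143 - 77*44)) + 17996 = ((-94 - 149) + (-143 - 3388)) + 17996 = (-243 - 3531) + 17996 = -3774 + 17996 = 14222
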